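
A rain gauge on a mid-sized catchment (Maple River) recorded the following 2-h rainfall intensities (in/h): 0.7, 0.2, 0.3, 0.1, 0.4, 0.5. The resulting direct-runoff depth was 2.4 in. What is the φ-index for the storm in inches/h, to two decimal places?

Only the 5 blocks with intensity above φ contribute runoff: 0.7, 0.2, 0.3, 0.4, 0.5 in/h.
Σ(I−φ)·Δt = d  ⇒  (0.7+0.2+0.3+0.4+0.5 − 5φ)·2 = 2.4
φ = (2.100 − 2.4/2) / 5 = 0.18 in/h.

φ ≈ 0.18 in/h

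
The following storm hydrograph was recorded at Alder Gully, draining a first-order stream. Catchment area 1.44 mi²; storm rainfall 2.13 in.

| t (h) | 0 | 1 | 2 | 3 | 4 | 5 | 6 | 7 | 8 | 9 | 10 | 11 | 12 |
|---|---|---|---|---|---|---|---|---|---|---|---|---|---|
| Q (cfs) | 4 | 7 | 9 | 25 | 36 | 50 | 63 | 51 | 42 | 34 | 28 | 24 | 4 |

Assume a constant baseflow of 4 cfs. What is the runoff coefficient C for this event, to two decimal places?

ΣQ_DR = 325.0 cfs; V = ΣQ_DR·Δt = 1.170 × 10^6 ft³.
Runoff depth d = V / A = 0.3497 in.
C = d / P = 0.3497 / 2.13 = 0.16.

C ≈ 0.16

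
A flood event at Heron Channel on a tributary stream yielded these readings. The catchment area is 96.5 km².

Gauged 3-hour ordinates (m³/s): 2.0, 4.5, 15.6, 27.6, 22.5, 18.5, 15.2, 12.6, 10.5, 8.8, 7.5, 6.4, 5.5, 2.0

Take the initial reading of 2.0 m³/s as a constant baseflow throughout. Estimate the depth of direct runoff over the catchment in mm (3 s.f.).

Direct runoff: 0.0, 2.5, 13.6, 25.6, 20.5, 16.5, 13.2, 10.6, 8.5, 6.8, 5.5, 4.4, 3.5, 0.0 m³/s; ΣQ_DR = 131.2 m³/s.
V = ΣQ_DR · Δt = 131.2 × 10800 s = 1.417 × 10^6 m³.
Over A = 96.5 km², depth = V / A = 14.7 mm.

d ≈ 14.7 mm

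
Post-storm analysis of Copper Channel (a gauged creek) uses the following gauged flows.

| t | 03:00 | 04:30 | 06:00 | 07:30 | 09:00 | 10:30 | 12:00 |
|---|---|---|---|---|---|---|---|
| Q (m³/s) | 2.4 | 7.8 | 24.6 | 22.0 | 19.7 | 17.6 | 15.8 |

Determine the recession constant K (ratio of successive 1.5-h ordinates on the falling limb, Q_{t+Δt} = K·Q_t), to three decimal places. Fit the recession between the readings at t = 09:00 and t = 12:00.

Using the recession-limb readings at t = 09:00 and t = 12:00: Q falls from 19.7 to 15.8 m³/s over 2 intervals.
K = (Q₂/Q₁)^(1/2) = (15.8/19.7)^(1/2) = 0.896.

K ≈ 0.896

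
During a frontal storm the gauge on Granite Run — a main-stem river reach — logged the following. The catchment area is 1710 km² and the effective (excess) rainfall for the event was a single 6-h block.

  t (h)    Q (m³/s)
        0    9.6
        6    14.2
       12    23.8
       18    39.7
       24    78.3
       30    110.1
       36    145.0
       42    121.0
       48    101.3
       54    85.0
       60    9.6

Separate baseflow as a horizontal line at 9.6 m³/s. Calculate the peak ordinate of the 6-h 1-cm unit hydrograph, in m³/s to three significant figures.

U_p ≈ 170 m³/s

Direct runoff: 0.0, 4.6, 14.2, 30.1, 68.7, 100.5, 135.4, 111.4, 91.7, 75.4, 0.0 m³/s; ΣQ_DR = 632.0 m³/s, peak = 135.4 m³/s.
Runoff depth d = ΣQ_DR·Δt / A = 632.0 × 21600 / (1710 km²) = 7.983 mm.
The 1-cm UH is the DRH scaled by (10 mm)/d, so U_p = 135.4 × 10/7.983 = 170 m³/s.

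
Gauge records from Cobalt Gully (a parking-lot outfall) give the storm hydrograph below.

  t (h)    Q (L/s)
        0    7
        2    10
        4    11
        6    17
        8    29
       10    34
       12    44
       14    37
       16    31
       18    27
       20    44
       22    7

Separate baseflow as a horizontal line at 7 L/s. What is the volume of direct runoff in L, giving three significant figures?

Direct-runoff ordinates (Q − Q_b): 0.0, 3.0, 4.0, 10.0, 22.0, 27.0, 37.0, 30.0, 24.0, 20.0, 37.0, 0.0 L/s.
ΣQ_DR = 214.0 L/s.
With Δt = 2 h = 7200 s, V = ΣQ_DR · Δt = 214.0 × 7200 = 1.54 × 10^6 L.

V ≈ 1.54 × 10^6 L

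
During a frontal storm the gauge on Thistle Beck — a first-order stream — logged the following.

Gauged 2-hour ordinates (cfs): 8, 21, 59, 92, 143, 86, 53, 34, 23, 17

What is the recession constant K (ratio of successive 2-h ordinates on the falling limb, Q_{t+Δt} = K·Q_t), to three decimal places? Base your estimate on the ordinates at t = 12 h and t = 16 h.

K ≈ 0.659

Using the recession-limb readings at t = 12 h and t = 16 h: Q falls from 53 to 23 cfs over 2 intervals.
K = (Q₂/Q₁)^(1/2) = (23/53)^(1/2) = 0.659.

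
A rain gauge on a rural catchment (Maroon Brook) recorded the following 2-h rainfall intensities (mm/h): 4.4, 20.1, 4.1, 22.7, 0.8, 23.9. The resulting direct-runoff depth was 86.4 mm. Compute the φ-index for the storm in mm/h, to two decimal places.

Only the 3 blocks with intensity above φ contribute runoff: 20.1, 22.7, 23.9 mm/h.
Σ(I−φ)·Δt = d  ⇒  (20.1+22.7+23.9 − 3φ)·2 = 86.4
φ = (66.70 − 86.4/2) / 3 = 7.83 mm/h.

φ ≈ 7.83 mm/h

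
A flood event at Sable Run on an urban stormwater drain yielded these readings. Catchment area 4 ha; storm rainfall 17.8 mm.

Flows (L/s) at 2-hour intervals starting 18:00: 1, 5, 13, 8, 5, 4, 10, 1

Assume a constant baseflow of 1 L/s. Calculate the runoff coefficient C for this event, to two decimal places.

C ≈ 0.39

ΣQ_DR = 39.00 L/s; V = ΣQ_DR·Δt = 2.808 × 10^5 L.
Runoff depth d = V / A = 7.020 mm.
C = d / P = 7.020 / 17.8 = 0.39.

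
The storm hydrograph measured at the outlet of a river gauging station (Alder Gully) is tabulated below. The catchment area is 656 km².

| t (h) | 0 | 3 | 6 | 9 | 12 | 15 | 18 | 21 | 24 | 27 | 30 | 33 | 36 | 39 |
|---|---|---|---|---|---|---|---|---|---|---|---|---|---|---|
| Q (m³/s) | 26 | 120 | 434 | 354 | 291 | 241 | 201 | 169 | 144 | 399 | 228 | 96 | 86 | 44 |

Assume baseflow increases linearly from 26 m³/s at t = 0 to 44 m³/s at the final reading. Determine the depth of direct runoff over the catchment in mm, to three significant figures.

d ≈ 38.6 mm

Direct runoff: 0.00, 92.62, 405.23, 323.85, 259.46, 208.08, 166.69, 133.31, 106.92, 360.54, 188.15, 54.77, 43.38, 0.00 m³/s; ΣQ_DR = 2343 m³/s.
V = ΣQ_DR · Δt = 2343 × 10800 s = 2.530 × 10^7 m³.
Over A = 656 km², depth = V / A = 38.6 mm.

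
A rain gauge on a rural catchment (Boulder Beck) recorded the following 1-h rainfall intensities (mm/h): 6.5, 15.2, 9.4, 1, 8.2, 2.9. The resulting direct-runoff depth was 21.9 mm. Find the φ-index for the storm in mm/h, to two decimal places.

φ ≈ 4.35 mm/h

Only the 4 blocks with intensity above φ contribute runoff: 6.5, 15.2, 9.4, 8.2 mm/h.
Σ(I−φ)·Δt = d  ⇒  (6.5+15.2+9.4+8.2 − 4φ)·1 = 21.9
φ = (39.30 − 21.9/1) / 4 = 4.35 mm/h.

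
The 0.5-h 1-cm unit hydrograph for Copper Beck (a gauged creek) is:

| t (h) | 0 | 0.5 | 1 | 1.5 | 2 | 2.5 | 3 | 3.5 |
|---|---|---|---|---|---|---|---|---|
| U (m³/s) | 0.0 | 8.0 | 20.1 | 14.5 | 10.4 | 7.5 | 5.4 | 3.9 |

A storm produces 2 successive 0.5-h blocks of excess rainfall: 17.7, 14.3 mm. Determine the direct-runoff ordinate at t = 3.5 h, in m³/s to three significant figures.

Q ≈ 14.6 m³/s

By discrete convolution, Q_j = Σ (P_i / 10 mm) · U_{j−i}.
At t = 3.5 h (j=7): Q = (17.7/10)·3.9 + (14.3/10)·5.4 = 14.6 m³/s.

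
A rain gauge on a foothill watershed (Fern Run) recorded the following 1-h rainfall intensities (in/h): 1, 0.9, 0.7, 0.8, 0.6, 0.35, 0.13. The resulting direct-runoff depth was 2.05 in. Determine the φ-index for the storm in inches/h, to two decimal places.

φ ≈ 0.39 in/h

Only the 5 blocks with intensity above φ contribute runoff: 1, 0.9, 0.7, 0.8, 0.6 in/h.
Σ(I−φ)·Δt = d  ⇒  (1+0.9+0.7+0.8+0.6 − 5φ)·1 = 2.05
φ = (4.000 − 2.05/1) / 5 = 0.39 in/h.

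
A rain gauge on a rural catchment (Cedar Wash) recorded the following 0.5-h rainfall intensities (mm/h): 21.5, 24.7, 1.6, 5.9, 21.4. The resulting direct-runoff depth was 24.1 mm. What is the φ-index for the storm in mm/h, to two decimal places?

φ ≈ 6.47 mm/h

Only the 3 blocks with intensity above φ contribute runoff: 21.5, 24.7, 21.4 mm/h.
Σ(I−φ)·Δt = d  ⇒  (21.5+24.7+21.4 − 3φ)·0.5 = 24.1
φ = (67.60 − 24.1/0.5) / 3 = 6.47 mm/h.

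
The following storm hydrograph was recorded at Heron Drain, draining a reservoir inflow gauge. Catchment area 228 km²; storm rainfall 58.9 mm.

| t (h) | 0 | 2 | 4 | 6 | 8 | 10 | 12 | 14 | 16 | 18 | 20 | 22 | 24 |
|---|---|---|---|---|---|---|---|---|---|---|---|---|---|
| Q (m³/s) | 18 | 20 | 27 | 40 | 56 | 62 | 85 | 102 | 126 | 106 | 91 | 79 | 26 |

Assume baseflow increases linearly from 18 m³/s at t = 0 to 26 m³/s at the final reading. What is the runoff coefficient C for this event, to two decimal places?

C ≈ 0.30

ΣQ_DR = 552.0 m³/s; V = ΣQ_DR·Δt = 3.974 × 10^6 m³.
Runoff depth d = V / A = 17.43 mm.
C = d / P = 17.43 / 58.9 = 0.30.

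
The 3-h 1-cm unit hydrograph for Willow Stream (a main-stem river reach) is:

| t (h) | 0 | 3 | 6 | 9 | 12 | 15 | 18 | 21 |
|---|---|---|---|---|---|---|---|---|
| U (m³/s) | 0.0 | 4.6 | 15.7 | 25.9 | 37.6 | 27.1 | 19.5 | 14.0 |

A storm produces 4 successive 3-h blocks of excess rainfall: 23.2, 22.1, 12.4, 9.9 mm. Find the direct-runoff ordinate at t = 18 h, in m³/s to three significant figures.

By discrete convolution, Q_j = Σ (P_i / 10 mm) · U_{j−i}.
At t = 18 h (j=6): Q = (23.2/10)·19.5 + (22.1/10)·27.1 + (12.4/10)·37.6 + (9.9/10)·25.9 = 177 m³/s.

Q ≈ 177 m³/s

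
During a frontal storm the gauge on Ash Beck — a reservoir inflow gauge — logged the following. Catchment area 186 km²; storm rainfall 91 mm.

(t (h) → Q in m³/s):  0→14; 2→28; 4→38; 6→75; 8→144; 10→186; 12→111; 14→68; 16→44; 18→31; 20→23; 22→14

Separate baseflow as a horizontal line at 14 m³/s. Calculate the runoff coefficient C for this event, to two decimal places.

ΣQ_DR = 608.0 m³/s; V = ΣQ_DR·Δt = 4.378 × 10^6 m³.
Runoff depth d = V / A = 23.54 mm.
C = d / P = 23.54 / 91 = 0.26.

C ≈ 0.26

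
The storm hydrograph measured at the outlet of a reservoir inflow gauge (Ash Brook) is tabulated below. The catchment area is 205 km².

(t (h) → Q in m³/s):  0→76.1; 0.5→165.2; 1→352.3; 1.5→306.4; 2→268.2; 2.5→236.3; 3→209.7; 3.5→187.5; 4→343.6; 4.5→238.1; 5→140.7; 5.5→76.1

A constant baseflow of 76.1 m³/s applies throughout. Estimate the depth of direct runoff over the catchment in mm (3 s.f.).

Direct runoff: 0.0, 89.1, 276.2, 230.3, 192.1, 160.2, 133.6, 111.4, 267.5, 162.0, 64.6, 0.0 m³/s; ΣQ_DR = 1687 m³/s.
V = ΣQ_DR · Δt = 1687 × 1800 s = 3.037 × 10^6 m³.
Over A = 205 km², depth = V / A = 14.8 mm.

d ≈ 14.8 mm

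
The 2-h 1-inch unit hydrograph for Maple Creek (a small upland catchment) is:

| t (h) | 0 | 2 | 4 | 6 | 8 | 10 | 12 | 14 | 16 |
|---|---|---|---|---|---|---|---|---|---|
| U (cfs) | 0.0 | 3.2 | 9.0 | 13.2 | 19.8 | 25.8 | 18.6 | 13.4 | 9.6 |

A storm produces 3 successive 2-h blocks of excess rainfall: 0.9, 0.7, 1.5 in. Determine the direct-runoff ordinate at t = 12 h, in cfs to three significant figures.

Q ≈ 64.5 cfs

By discrete convolution, Q_j = Σ (P_i / 1 in) · U_{j−i}.
At t = 12 h (j=6): Q = (0.9/1)·18.6 + (0.7/1)·25.8 + (1.5/1)·19.8 = 64.5 cfs.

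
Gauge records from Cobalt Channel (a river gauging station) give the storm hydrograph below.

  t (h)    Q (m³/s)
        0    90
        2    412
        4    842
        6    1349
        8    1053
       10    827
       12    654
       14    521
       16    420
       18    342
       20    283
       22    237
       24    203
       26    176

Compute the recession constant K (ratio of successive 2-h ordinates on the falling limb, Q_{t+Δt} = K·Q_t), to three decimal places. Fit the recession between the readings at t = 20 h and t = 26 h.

Using the recession-limb readings at t = 20 h and t = 26 h: Q falls from 283 to 176 m³/s over 3 intervals.
K = (Q₂/Q₁)^(1/3) = (176/283)^(1/3) = 0.854.

K ≈ 0.854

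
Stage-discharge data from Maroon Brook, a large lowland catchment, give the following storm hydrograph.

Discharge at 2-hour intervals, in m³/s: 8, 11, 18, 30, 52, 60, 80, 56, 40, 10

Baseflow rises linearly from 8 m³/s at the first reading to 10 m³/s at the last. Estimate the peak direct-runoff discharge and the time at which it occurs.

Subtracting baseflow gives direct-runoff ordinates: 0.00, 2.78, 9.56, 21.33, 43.11, 50.89, 70.67, 46.44, 30.22, 0.00 m³/s.
The maximum is 70.67 m³/s, occurring at the reading for t = 12 h.

Q_p = 70.67 m³/s at t = 12 h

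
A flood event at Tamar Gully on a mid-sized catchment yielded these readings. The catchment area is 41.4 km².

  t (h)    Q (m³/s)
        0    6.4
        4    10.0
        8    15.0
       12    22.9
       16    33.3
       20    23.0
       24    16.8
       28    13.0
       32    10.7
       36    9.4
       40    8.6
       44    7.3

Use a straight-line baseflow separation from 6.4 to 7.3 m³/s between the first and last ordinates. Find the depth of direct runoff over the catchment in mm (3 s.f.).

d ≈ 32.8 mm

Direct runoff: 0.00, 3.52, 8.44, 16.25, 26.57, 16.19, 9.91, 6.03, 3.65, 2.26, 1.38, 0.00 m³/s; ΣQ_DR = 94.20 m³/s.
V = ΣQ_DR · Δt = 94.20 × 14400 s = 1.356 × 10^6 m³.
Over A = 41.4 km², depth = V / A = 32.8 mm.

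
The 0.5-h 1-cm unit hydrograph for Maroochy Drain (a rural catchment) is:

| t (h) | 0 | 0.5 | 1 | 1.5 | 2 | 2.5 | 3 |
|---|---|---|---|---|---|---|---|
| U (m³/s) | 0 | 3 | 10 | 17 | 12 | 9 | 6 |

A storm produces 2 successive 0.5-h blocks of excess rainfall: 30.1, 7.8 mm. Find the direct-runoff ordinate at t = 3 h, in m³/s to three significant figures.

Q ≈ 25.1 m³/s

By discrete convolution, Q_j = Σ (P_i / 10 mm) · U_{j−i}.
At t = 3 h (j=6): Q = (30.1/10)·6 + (7.8/10)·9 = 25.1 m³/s.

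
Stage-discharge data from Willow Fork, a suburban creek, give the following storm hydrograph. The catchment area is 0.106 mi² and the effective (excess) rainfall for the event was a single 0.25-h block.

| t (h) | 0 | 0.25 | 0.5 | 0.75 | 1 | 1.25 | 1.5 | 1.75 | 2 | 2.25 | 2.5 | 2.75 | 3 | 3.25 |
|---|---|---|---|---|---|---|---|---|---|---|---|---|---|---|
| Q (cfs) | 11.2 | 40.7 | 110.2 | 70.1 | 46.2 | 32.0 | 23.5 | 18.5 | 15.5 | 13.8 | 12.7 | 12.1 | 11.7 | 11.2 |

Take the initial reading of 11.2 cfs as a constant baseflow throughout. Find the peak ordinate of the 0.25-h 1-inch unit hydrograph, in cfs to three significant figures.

Direct runoff: 0.0, 29.5, 99.0, 58.9, 35.0, 20.8, 12.3, 7.3, 4.3, 2.6, 1.5, 0.9, 0.5, 0.0 cfs; ΣQ_DR = 272.6 cfs, peak = 99.0 cfs.
Runoff depth d = ΣQ_DR·Δt / A = 272.6 × 900 / (0.106 mi²) = 0.9963 in.
The 1-inch UH is the DRH scaled by (1 in)/d, so U_p = 99.0 × 1/0.9963 = 99.4 cfs.

U_p ≈ 99.4 cfs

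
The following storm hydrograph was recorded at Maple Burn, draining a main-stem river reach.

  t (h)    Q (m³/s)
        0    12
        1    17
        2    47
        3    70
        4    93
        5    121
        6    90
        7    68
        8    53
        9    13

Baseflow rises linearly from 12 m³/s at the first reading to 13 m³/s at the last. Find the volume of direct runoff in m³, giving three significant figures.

V ≈ 1.65 × 10^6 m³

Direct-runoff ordinates (Q − Q_b): 0.00, 4.89, 34.78, 57.67, 80.56, 108.44, 77.33, 55.22, 40.11, 0.00 m³/s.
ΣQ_DR = 459.0 m³/s.
With Δt = 1 h = 3600 s, V = ΣQ_DR · Δt = 459.0 × 3600 = 1.65 × 10^6 m³.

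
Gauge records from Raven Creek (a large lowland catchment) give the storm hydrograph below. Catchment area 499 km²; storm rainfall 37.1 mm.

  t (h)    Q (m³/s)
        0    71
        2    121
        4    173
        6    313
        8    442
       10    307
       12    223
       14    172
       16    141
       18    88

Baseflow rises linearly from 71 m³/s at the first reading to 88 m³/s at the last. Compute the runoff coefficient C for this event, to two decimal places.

C ≈ 0.49

ΣQ_DR = 1256 m³/s; V = ΣQ_DR·Δt = 9.043 × 10^6 m³.
Runoff depth d = V / A = 18.12 mm.
C = d / P = 18.12 / 37.1 = 0.49.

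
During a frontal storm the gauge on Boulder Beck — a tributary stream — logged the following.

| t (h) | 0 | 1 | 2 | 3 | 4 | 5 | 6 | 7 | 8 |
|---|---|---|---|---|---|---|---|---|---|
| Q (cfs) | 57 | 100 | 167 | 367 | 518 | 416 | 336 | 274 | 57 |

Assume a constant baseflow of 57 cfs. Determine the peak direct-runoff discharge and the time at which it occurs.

Subtracting baseflow gives direct-runoff ordinates: 0.0, 43.0, 110.0, 310.0, 461.0, 359.0, 279.0, 217.0, 0.0 cfs.
The maximum is 461.0 cfs, occurring at the reading for t = 4 h.

Q_p = 461.0 cfs at t = 4 h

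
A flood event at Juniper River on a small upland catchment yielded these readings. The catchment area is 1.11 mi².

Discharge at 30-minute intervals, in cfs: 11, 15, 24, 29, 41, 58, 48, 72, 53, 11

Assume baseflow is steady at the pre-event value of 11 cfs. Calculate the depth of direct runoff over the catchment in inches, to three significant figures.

d ≈ 0.176 in

Direct runoff: 0.0, 4.0, 13.0, 18.0, 30.0, 47.0, 37.0, 61.0, 42.0, 0.0 cfs; ΣQ_DR = 252.0 cfs.
V = ΣQ_DR · Δt = 252.0 × 1800 s = 4.536 × 10^5 ft³.
Over A = 1.11 mi², depth = V / A = 0.176 in.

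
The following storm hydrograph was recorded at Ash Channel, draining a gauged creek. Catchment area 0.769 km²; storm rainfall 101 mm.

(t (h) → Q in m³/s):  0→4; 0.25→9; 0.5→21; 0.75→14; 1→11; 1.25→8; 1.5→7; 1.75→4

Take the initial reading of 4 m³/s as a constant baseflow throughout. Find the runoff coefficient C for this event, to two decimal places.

C ≈ 0.53

ΣQ_DR = 46.00 m³/s; V = ΣQ_DR·Δt = 41400 m³.
Runoff depth d = V / A = 53.84 mm.
C = d / P = 53.84 / 101 = 0.53.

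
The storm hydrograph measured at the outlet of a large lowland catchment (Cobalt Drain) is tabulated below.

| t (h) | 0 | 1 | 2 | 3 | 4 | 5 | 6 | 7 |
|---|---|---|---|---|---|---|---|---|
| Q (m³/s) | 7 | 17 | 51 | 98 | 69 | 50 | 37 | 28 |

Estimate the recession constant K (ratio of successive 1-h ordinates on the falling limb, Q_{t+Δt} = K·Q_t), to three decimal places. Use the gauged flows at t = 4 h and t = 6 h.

Using the recession-limb readings at t = 4 h and t = 6 h: Q falls from 69 to 37 m³/s over 2 intervals.
K = (Q₂/Q₁)^(1/2) = (37/69)^(1/2) = 0.732.

K ≈ 0.732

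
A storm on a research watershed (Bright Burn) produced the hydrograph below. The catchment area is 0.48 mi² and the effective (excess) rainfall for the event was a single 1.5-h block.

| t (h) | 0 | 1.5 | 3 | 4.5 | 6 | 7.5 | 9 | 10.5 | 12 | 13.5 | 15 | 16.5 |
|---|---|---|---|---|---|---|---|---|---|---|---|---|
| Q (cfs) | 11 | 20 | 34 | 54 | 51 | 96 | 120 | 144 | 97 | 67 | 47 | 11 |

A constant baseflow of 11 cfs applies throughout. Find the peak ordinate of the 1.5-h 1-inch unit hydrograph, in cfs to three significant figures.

Direct runoff: 0.0, 9.0, 23.0, 43.0, 40.0, 85.0, 109.0, 133.0, 86.0, 56.0, 36.0, 0.0 cfs; ΣQ_DR = 620.0 cfs, peak = 133.0 cfs.
Runoff depth d = ΣQ_DR·Δt / A = 620.0 × 5400 / (0.48 mi²) = 3.002 in.
The 1-inch UH is the DRH scaled by (1 in)/d, so U_p = 133.0 × 1/3.002 = 44.3 cfs.

U_p ≈ 44.3 cfs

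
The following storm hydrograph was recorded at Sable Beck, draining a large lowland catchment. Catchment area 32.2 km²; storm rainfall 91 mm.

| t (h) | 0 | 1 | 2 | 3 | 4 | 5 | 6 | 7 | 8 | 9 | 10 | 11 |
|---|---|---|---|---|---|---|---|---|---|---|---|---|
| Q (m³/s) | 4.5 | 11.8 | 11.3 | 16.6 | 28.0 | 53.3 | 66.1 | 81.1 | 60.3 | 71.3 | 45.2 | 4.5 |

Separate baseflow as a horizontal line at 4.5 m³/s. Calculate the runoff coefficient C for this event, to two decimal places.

C ≈ 0.49

ΣQ_DR = 400.0 m³/s; V = ΣQ_DR·Δt = 1.440 × 10^6 m³.
Runoff depth d = V / A = 44.72 mm.
C = d / P = 44.72 / 91 = 0.49.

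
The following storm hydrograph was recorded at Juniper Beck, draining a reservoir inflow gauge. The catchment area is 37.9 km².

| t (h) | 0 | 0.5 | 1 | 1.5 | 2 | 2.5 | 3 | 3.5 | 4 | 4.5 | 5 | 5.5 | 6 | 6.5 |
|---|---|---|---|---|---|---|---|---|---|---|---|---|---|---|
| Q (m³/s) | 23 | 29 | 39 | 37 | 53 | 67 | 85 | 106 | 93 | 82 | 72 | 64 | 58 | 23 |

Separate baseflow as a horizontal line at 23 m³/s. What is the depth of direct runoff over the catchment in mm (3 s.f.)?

d ≈ 24.2 mm

Direct runoff: 0.0, 6.0, 16.0, 14.0, 30.0, 44.0, 62.0, 83.0, 70.0, 59.0, 49.0, 41.0, 35.0, 0.0 m³/s; ΣQ_DR = 509.0 m³/s.
V = ΣQ_DR · Δt = 509.0 × 1800 s = 9.162 × 10^5 m³.
Over A = 37.9 km², depth = V / A = 24.2 mm.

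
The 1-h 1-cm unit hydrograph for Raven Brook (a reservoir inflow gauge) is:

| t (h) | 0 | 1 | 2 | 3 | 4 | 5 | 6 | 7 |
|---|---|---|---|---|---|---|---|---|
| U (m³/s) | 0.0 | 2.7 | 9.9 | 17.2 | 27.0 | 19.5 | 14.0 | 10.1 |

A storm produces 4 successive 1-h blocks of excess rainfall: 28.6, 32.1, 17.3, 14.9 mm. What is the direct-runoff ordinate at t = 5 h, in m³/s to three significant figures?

By discrete convolution, Q_j = Σ (P_i / 10 mm) · U_{j−i}.
At t = 5 h (j=5): Q = (28.6/10)·19.5 + (32.1/10)·27.0 + (17.3/10)·17.2 + (14.9/10)·9.9 = 187 m³/s.

Q ≈ 187 m³/s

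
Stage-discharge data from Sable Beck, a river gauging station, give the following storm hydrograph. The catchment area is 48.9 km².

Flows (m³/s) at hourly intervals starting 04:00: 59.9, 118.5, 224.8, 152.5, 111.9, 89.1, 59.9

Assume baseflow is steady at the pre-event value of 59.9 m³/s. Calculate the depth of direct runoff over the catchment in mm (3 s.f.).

Direct runoff: 0.0, 58.6, 164.9, 92.6, 52.0, 29.2, 0.0 m³/s; ΣQ_DR = 397.3 m³/s.
V = ΣQ_DR · Δt = 397.3 × 3600 s = 1.430 × 10^6 m³.
Over A = 48.9 km², depth = V / A = 29.2 mm.

d ≈ 29.2 mm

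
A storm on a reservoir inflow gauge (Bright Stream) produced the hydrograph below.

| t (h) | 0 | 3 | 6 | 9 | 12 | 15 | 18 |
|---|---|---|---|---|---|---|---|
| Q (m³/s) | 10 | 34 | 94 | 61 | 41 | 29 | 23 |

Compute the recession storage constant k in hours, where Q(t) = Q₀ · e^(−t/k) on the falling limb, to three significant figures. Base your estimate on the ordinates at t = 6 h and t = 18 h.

On the falling limb, Q drops from 94 to 23 m³/s between t = 6 h and t = 18 h (Δt = 12 h).
k = −Δt / ln(Q₂/Q₁) = −12 / ln(23/94) = 8.52 h.

k ≈ 8.52 h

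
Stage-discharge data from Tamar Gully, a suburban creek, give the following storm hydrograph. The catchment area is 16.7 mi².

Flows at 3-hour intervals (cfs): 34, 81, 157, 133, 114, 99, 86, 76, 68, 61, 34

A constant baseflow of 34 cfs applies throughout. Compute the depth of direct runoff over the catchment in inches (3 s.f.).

Direct runoff: 0.0, 47.0, 123.0, 99.0, 80.0, 65.0, 52.0, 42.0, 34.0, 27.0, 0.0 cfs; ΣQ_DR = 569.0 cfs.
V = ΣQ_DR · Δt = 569.0 × 10800 s = 6.145 × 10^6 ft³.
Over A = 16.7 mi², depth = V / A = 0.158 in.

d ≈ 0.158 in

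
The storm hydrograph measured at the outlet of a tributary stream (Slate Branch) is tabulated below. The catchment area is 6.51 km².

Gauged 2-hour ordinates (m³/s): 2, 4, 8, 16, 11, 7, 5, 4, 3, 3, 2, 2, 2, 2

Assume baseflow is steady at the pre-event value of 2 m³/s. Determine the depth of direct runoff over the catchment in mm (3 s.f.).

Direct runoff: 0.0, 2.0, 6.0, 14.0, 9.0, 5.0, 3.0, 2.0, 1.0, 1.0, 0.0, 0.0, 0.0, 0.0 m³/s; ΣQ_DR = 43.00 m³/s.
V = ΣQ_DR · Δt = 43.00 × 7200 s = 3.096 × 10^5 m³.
Over A = 6.51 km², depth = V / A = 47.6 mm.

d ≈ 47.6 mm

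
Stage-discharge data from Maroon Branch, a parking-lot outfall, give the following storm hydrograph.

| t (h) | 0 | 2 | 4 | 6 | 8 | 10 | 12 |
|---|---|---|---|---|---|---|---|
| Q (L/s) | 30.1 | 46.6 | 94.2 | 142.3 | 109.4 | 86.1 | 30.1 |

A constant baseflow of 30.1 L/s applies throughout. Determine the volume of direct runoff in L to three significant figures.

Direct-runoff ordinates (Q − Q_b): 0.0, 16.5, 64.1, 112.2, 79.3, 56.0, 0.0 L/s.
ΣQ_DR = 328.1 L/s.
With Δt = 2 h = 7200 s, V = ΣQ_DR · Δt = 328.1 × 7200 = 2.36 × 10^6 L.

V ≈ 2.36 × 10^6 L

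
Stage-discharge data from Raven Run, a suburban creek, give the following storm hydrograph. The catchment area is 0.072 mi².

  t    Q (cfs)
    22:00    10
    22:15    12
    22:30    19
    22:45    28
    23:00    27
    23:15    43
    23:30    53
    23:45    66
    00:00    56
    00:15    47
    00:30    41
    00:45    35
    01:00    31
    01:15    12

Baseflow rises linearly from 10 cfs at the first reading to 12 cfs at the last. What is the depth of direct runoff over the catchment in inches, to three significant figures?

Direct runoff: 0.00, 1.85, 8.69, 17.54, 16.38, 32.23, 42.08, 54.92, 44.77, 35.62, 29.46, 23.31, 19.15, 0.00 cfs; ΣQ_DR = 326.0 cfs.
V = ΣQ_DR · Δt = 326.0 × 900 s = 2.934 × 10^5 ft³.
Over A = 0.072 mi², depth = V / A = 1.75 in.

d ≈ 1.75 in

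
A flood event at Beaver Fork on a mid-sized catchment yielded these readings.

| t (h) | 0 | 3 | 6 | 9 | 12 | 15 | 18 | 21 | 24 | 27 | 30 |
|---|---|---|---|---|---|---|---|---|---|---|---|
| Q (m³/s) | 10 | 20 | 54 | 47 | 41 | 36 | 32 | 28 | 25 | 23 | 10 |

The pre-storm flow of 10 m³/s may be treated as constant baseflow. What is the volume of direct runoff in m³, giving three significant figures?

Direct-runoff ordinates (Q − Q_b): 0.0, 10.0, 44.0, 37.0, 31.0, 26.0, 22.0, 18.0, 15.0, 13.0, 0.0 m³/s.
ΣQ_DR = 216.0 m³/s.
With Δt = 3 h = 10800 s, V = ΣQ_DR · Δt = 216.0 × 10800 = 2.33 × 10^6 m³.

V ≈ 2.33 × 10^6 m³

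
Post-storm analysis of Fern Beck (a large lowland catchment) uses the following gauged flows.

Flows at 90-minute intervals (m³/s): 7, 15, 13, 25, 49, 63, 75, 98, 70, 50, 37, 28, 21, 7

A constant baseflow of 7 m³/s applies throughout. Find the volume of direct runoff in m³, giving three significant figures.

V ≈ 2.48 × 10^6 m³

Direct-runoff ordinates (Q − Q_b): 0.0, 8.0, 6.0, 18.0, 42.0, 56.0, 68.0, 91.0, 63.0, 43.0, 30.0, 21.0, 14.0, 0.0 m³/s.
ΣQ_DR = 460.0 m³/s.
With Δt = 1.5 h = 5400 s, V = ΣQ_DR · Δt = 460.0 × 5400 = 2.48 × 10^6 m³.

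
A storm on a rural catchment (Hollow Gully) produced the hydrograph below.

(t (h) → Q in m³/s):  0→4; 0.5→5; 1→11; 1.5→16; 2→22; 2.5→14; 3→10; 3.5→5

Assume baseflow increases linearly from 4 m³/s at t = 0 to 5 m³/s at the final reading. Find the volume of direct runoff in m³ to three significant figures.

V ≈ 91800 m³

Direct-runoff ordinates (Q − Q_b): 0.00, 0.86, 6.71, 11.57, 17.43, 9.29, 5.14, 0.00 m³/s.
ΣQ_DR = 51.00 m³/s.
With Δt = 0.5 h = 1800 s, V = ΣQ_DR · Δt = 51.00 × 1800 = 91800 m³.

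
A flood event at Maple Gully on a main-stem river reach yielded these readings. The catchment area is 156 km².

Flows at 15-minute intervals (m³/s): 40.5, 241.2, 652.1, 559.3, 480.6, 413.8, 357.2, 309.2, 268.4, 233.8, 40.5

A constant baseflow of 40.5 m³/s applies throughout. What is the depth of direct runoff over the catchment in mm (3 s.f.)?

Direct runoff: 0.0, 200.7, 611.6, 518.8, 440.1, 373.3, 316.7, 268.7, 227.9, 193.3, 0.0 m³/s; ΣQ_DR = 3151 m³/s.
V = ΣQ_DR · Δt = 3151 × 900 s = 2.836 × 10^6 m³.
Over A = 156 km², depth = V / A = 18.2 mm.

d ≈ 18.2 mm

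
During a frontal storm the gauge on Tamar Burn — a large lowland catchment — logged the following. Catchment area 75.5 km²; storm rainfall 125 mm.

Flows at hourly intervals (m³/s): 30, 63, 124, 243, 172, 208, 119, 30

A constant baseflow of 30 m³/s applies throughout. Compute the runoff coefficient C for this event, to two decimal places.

C ≈ 0.29

ΣQ_DR = 749.0 m³/s; V = ΣQ_DR·Δt = 2.696 × 10^6 m³.
Runoff depth d = V / A = 35.71 mm.
C = d / P = 35.71 / 125 = 0.29.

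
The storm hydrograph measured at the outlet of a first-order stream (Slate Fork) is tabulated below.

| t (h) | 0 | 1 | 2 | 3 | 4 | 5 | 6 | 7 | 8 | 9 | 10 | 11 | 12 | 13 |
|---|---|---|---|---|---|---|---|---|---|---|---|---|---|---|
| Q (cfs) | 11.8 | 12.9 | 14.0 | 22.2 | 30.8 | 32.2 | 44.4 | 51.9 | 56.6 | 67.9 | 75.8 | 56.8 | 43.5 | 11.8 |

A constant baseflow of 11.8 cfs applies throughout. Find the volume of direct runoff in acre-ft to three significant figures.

V ≈ 30.4 acre-ft

Direct-runoff ordinates (Q − Q_b): 0.0, 1.1, 2.2, 10.4, 19.0, 20.4, 32.6, 40.1, 44.8, 56.1, 64.0, 45.0, 31.7, 0.0 cfs.
ΣQ_DR = 367.4 cfs.
With Δt = 1 h = 3600 s, V = ΣQ_DR · Δt = 367.4 × 3600 = 1.32 × 10^6 ft³ = 30.4 acre-ft.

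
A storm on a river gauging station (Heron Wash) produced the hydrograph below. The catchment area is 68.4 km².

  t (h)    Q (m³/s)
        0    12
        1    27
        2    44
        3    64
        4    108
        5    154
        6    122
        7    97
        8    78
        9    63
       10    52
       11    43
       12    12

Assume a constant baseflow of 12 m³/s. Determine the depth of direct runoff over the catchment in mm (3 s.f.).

Direct runoff: 0.0, 15.0, 32.0, 52.0, 96.0, 142.0, 110.0, 85.0, 66.0, 51.0, 40.0, 31.0, 0.0 m³/s; ΣQ_DR = 720.0 m³/s.
V = ΣQ_DR · Δt = 720.0 × 3600 s = 2.592 × 10^6 m³.
Over A = 68.4 km², depth = V / A = 37.9 mm.

d ≈ 37.9 mm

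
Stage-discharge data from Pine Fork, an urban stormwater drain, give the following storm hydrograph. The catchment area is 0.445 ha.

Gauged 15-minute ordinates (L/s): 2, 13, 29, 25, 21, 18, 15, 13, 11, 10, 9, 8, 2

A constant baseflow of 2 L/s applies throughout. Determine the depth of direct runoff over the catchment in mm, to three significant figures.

Direct runoff: 0.0, 11.0, 27.0, 23.0, 19.0, 16.0, 13.0, 11.0, 9.0, 8.0, 7.0, 6.0, 0.0 L/s; ΣQ_DR = 150.0 L/s.
V = ΣQ_DR · Δt = 150.0 × 900 s = 1.350 × 10^5 L.
Over A = 0.445 ha, depth = V / A = 30.3 mm.

d ≈ 30.3 mm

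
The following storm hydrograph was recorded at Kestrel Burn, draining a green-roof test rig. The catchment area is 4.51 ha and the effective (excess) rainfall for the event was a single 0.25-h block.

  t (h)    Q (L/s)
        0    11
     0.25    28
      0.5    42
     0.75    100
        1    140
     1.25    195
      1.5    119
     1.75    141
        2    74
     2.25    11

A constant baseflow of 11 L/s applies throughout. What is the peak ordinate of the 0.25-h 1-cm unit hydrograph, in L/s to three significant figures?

U_p ≈ 123 L/s

Direct runoff: 0.0, 17.0, 31.0, 89.0, 129.0, 184.0, 108.0, 130.0, 63.0, 0.0 L/s; ΣQ_DR = 751.0 L/s, peak = 184.0 L/s.
Runoff depth d = ΣQ_DR·Δt / A = 751.0 × 900 / (4.51 ha) = 14.99 mm.
The 1-cm UH is the DRH scaled by (10 mm)/d, so U_p = 184.0 × 10/14.99 = 123 L/s.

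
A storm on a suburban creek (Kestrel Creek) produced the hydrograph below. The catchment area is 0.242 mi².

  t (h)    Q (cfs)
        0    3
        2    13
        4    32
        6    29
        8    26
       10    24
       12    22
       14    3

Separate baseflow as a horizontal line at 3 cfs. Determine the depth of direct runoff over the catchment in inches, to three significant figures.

d ≈ 1.64 in

Direct runoff: 0.0, 10.0, 29.0, 26.0, 23.0, 21.0, 19.0, 0.0 cfs; ΣQ_DR = 128.0 cfs.
V = ΣQ_DR · Δt = 128.0 × 7200 s = 9.216 × 10^5 ft³.
Over A = 0.242 mi², depth = V / A = 1.64 in.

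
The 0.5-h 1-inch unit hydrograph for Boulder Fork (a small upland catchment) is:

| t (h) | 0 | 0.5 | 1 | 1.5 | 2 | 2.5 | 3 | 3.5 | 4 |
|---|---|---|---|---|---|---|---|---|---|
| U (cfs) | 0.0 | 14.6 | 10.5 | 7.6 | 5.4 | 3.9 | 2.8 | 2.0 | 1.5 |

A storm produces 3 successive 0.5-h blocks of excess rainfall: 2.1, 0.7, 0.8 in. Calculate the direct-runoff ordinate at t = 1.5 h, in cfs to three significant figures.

Q ≈ 35.0 cfs

By discrete convolution, Q_j = Σ (P_i / 1 in) · U_{j−i}.
At t = 1.5 h (j=3): Q = (2.1/1)·7.6 + (0.7/1)·10.5 + (0.8/1)·14.6 = 35.0 cfs.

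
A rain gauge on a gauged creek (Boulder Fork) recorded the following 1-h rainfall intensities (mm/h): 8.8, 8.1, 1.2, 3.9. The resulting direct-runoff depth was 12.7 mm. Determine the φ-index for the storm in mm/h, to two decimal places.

φ ≈ 2.70 mm/h

Only the 3 blocks with intensity above φ contribute runoff: 8.8, 8.1, 3.9 mm/h.
Σ(I−φ)·Δt = d  ⇒  (8.8+8.1+3.9 − 3φ)·1 = 12.7
φ = (20.80 − 12.7/1) / 3 = 2.70 mm/h.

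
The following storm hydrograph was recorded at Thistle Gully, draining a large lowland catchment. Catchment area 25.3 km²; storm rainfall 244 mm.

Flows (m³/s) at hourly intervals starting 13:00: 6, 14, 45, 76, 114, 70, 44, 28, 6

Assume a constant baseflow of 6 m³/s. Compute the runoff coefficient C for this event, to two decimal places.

ΣQ_DR = 349.0 m³/s; V = ΣQ_DR·Δt = 1.256 × 10^6 m³.
Runoff depth d = V / A = 49.66 mm.
C = d / P = 49.66 / 244 = 0.20.

C ≈ 0.20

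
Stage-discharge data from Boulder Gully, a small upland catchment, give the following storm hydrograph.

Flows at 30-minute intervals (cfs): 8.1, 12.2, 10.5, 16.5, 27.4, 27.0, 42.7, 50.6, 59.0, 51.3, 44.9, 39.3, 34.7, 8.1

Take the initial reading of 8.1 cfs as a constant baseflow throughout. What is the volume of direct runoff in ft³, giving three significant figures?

Direct-runoff ordinates (Q − Q_b): 0.0, 4.1, 2.4, 8.4, 19.3, 18.9, 34.6, 42.5, 50.9, 43.2, 36.8, 31.2, 26.6, 0.0 cfs.
ΣQ_DR = 318.9 cfs.
With Δt = 0.5 h = 1800 s, V = ΣQ_DR · Δt = 318.9 × 1800 = 5.74 × 10^5 ft³.

V ≈ 5.74 × 10^5 ft³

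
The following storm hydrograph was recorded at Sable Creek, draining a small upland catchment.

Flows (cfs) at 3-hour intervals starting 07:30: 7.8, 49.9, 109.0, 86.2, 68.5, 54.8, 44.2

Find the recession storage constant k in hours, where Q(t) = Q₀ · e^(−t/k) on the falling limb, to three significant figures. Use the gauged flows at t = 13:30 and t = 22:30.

On the falling limb, Q drops from 109.0 to 54.8 cfs between t = 13:30 and t = 22:30 (Δt = 9 h).
k = −Δt / ln(Q₂/Q₁) = −9 / ln(54.8/109.0) = 13.1 h.

k ≈ 13.1 h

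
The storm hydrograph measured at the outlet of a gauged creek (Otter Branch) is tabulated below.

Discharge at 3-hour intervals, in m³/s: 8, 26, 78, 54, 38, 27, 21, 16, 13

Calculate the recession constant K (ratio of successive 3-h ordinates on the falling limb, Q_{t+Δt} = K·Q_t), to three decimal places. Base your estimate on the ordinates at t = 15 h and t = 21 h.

K ≈ 0.770

Using the recession-limb readings at t = 15 h and t = 21 h: Q falls from 27 to 16 m³/s over 2 intervals.
K = (Q₂/Q₁)^(1/2) = (16/27)^(1/2) = 0.770.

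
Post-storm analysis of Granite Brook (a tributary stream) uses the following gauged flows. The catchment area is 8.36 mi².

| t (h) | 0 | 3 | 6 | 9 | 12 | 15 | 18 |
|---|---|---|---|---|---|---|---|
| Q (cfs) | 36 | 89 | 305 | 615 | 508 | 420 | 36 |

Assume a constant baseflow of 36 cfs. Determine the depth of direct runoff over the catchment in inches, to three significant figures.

Direct runoff: 0.0, 53.0, 269.0, 579.0, 472.0, 384.0, 0.0 cfs; ΣQ_DR = 1757 cfs.
V = ΣQ_DR · Δt = 1757 × 10800 s = 1.898 × 10^7 ft³.
Over A = 8.36 mi², depth = V / A = 0.977 in.

d ≈ 0.977 in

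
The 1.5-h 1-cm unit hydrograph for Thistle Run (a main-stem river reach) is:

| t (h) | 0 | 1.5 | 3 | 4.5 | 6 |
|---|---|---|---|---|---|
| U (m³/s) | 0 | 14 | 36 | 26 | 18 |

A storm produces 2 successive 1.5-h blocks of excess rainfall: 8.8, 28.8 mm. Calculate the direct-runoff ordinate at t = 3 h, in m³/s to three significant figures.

By discrete convolution, Q_j = Σ (P_i / 10 mm) · U_{j−i}.
At t = 3 h (j=2): Q = (8.8/10)·36 + (28.8/10)·14 = 72.0 m³/s.

Q ≈ 72.0 m³/s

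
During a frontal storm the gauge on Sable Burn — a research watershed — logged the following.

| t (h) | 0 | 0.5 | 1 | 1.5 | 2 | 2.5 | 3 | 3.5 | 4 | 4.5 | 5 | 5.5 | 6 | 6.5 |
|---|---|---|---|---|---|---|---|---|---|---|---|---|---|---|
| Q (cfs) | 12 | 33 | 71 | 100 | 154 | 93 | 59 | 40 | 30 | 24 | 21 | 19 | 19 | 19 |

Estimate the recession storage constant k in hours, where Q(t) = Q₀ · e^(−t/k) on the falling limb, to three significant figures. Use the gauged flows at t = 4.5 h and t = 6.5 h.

On the falling limb, Q drops from 24 to 19 cfs between t = 4.5 h and t = 6.5 h (Δt = 2 h).
k = −Δt / ln(Q₂/Q₁) = −2 / ln(19/24) = 8.56 h.

k ≈ 8.56 h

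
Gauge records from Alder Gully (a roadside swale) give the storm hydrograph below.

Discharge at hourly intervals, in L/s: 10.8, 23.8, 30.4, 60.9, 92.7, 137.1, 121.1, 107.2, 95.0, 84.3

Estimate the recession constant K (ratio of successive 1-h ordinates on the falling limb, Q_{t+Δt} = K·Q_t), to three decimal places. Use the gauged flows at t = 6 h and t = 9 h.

Using the recession-limb readings at t = 6 h and t = 9 h: Q falls from 121.1 to 84.3 L/s over 3 intervals.
K = (Q₂/Q₁)^(1/3) = (84.3/121.1)^(1/3) = 0.886.

K ≈ 0.886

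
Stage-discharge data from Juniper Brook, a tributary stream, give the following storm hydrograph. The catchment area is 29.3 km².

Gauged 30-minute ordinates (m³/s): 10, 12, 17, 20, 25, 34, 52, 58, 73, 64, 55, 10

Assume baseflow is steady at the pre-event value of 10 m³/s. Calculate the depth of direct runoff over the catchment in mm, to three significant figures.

Direct runoff: 0.0, 2.0, 7.0, 10.0, 15.0, 24.0, 42.0, 48.0, 63.0, 54.0, 45.0, 0.0 m³/s; ΣQ_DR = 310.0 m³/s.
V = ΣQ_DR · Δt = 310.0 × 1800 s = 5.580 × 10^5 m³.
Over A = 29.3 km², depth = V / A = 19.0 mm.

d ≈ 19.0 mm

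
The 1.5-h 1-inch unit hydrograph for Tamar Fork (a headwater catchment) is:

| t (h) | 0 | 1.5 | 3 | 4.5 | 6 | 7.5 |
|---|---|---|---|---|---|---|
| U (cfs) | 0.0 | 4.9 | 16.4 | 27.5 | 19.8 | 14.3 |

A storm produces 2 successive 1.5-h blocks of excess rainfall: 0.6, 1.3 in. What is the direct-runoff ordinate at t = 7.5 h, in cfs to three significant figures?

By discrete convolution, Q_j = Σ (P_i / 1 in) · U_{j−i}.
At t = 7.5 h (j=5): Q = (0.6/1)·14.3 + (1.3/1)·19.8 = 34.3 cfs.

Q ≈ 34.3 cfs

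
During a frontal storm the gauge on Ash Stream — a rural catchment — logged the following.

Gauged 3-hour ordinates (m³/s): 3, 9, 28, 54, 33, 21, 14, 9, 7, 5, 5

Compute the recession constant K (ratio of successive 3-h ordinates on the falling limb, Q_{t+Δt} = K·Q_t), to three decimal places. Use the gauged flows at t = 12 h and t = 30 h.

K ≈ 0.730

Using the recession-limb readings at t = 12 h and t = 30 h: Q falls from 33 to 5 m³/s over 6 intervals.
K = (Q₂/Q₁)^(1/6) = (5/33)^(1/6) = 0.730.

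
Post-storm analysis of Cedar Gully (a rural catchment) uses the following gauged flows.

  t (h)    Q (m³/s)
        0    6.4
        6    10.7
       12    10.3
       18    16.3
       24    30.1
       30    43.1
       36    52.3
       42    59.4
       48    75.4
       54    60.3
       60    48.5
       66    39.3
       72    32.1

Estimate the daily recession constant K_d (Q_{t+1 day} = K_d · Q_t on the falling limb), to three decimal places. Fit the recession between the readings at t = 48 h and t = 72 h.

Between t = 48 h and t = 72 h the flow falls from 75.4 to 32.1 m³/s over 4×6 h = 24 h.
Per-interval ratio K = (32.1/75.4)^(1/4) = 0.8078; K_d = K^(24/6) = 0.426.

K_d ≈ 0.426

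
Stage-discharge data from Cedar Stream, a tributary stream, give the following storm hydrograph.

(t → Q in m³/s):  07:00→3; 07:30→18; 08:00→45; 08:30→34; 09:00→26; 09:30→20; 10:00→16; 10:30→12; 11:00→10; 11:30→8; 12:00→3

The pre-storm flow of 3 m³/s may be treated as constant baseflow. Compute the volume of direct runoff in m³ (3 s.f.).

Direct-runoff ordinates (Q − Q_b): 0.0, 15.0, 42.0, 31.0, 23.0, 17.0, 13.0, 9.0, 7.0, 5.0, 0.0 m³/s.
ΣQ_DR = 162.0 m³/s.
With Δt = 0.5 h = 1800 s, V = ΣQ_DR · Δt = 162.0 × 1800 = 2.92 × 10^5 m³.

V ≈ 2.92 × 10^5 m³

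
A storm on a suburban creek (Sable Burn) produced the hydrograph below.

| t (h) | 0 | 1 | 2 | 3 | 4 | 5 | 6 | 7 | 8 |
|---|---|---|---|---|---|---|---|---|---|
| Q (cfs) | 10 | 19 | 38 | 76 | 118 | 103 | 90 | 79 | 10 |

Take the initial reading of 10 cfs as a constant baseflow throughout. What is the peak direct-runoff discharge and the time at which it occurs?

Q_p = 108.0 cfs at t = 4 h

Subtracting baseflow gives direct-runoff ordinates: 0.0, 9.0, 28.0, 66.0, 108.0, 93.0, 80.0, 69.0, 0.0 cfs.
The maximum is 108.0 cfs, occurring at the reading for t = 4 h.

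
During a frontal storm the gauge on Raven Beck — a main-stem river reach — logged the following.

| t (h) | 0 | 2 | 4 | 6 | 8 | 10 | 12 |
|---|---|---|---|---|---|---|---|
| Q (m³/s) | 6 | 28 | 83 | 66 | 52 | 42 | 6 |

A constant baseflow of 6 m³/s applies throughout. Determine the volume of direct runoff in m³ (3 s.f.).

Direct-runoff ordinates (Q − Q_b): 0.0, 22.0, 77.0, 60.0, 46.0, 36.0, 0.0 m³/s.
ΣQ_DR = 241.0 m³/s.
With Δt = 2 h = 7200 s, V = ΣQ_DR · Δt = 241.0 × 7200 = 1.74 × 10^6 m³.

V ≈ 1.74 × 10^6 m³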